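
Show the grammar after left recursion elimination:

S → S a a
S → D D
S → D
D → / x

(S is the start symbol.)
S → D D S'
S → D S'
S' → a a S'
S' → ε
D → / x

S is directly left-recursive. The standard transformation for
  A → A α₁ | ... | A α_m | β₁ | ... | β_n
is
  A  → β₁ A' | ... | β_n A'
  A' → α₁ A' | ... | α_m A' | ε

S → D D becomes S → D D S'
S → D becomes S → D S'
S → S a a becomes S' → a a S'
Add S' → ε

Productions for other non-terminals are unchanged:
  D → / x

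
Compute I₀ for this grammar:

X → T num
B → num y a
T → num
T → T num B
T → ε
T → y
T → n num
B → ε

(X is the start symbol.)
{ [T → . T num B], [T → . n num], [T → . num], [T → . y], [T → .], [X → . T num], [X' → . X] }

First, augment the grammar with X' → X
I₀ = CLOSURE({ [X' → . X] }):
  [X' → . X] has the dot before X: add [X → . T num]
  [X → . T num] has the dot before T: add [T → . num], [T → . T num B], [T → .], [T → . y], [T → . n num]
No further items can be added.

I₀ = { [T → . T num B], [T → . n num], [T → . num], [T → . y], [T → .], [X → . T num], [X' → . X] }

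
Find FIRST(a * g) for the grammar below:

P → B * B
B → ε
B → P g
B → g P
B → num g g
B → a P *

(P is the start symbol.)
{ 'a' }

To compute FIRST(a * g), process the symbols left to right:
Symbol a is a terminal. Add 'a' and stop.
FIRST(a * g) = { 'a' }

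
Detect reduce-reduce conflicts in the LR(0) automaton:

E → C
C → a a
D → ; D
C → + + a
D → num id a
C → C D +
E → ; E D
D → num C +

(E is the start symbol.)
No reduce-reduce conflicts

A reduce-reduce conflict occurs when an LR(0) state has two complete items [A → α .] and [B → β .] — both call for a reduction, and with no lookahead the parser cannot choose between them.

Augment with E' → E and build the canonical LR(0) collection (I0 = CLOSURE({[E' → . E]}), then GOTO on every symbol after a dot until no new states appear). It has 20 states:
  I0: { [C → . + + a], [C → . C D +], [C → . a a], [E → . ; E D], [E → . C], [E' → . E] }  — shift
  I1: { [C → + . + a] }  — shift
  I2: { [C → . + + a], [C → . C D +], [C → . a a], [E → . ; E D], [E → . C], [E → ; . E D] }  — shift
  I3: { [C → C . D +], [D → . ; D], [D → . num C +], [D → . num id a], [E → C .] }  — shift, reduce
  I4: { [E' → E .] }  — accept
  I5: { [C → a . a] }  — shift
  I6: { [C → a a .] }  — reduce
  I7: { [D → . ; D], [D → . num C +], [D → . num id a], [D → ; . D] }  — shift
  I8: { [C → C D . +] }  — shift
  I9: { [C → . + + a], [C → . C D +], [C → . a a], [D → num . C +], [D → num . id a] }  — shift
  I10: { [C → C . D +], [D → . ; D], [D → . num C +], [D → . num id a], [D → num C . +] }  — shift
  I11: { [D → num id . a] }  — shift
  I12: { [D → num id a .] }  — reduce
  I13: { [D → num C + .] }  — reduce
  I14: { [C → C D + .] }  — reduce
  I15: { [D → ; D .] }  — reduce
  I16: { [D → . ; D], [D → . num C +], [D → . num id a], [E → ; E . D] }  — shift
  I17: { [E → ; E D .] }  — reduce
  I18: { [C → + + . a] }  — shift
  I19: { [C → + + a .] }  — reduce

No state contains more than one complete item.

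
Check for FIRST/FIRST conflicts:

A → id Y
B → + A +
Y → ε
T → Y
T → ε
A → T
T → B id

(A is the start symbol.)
Yes. T → Y / T → ε on { ε }

FIRST sets of the non-terminals at (or reachable through a nullable prefix from) the front of some alternative:
  FIRST(T) = { '+', ε }
  FIRST(Y) = { ε }
  FIRST(B) = { '+' }

Productions for A:
  A → id Y: FIRST = { 'id' }
  A → T: FIRST = { '+', ε }
Productions for T:
  T → Y: FIRST = { ε }
  T → ε: FIRST = { ε }
  T → B id: FIRST = { '+' }
B, Y have only one production, so no FIRST/FIRST conflict is possible there.

Conflict for T: T → Y and T → ε
  Overlap: { ε }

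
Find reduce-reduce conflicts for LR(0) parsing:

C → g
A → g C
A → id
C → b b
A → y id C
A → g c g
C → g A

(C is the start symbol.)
No reduce-reduce conflicts

A reduce-reduce conflict occurs when an LR(0) state has two complete items [A → α .] and [B → β .] — both call for a reduction, and with no lookahead the parser cannot choose between them.

Augment with C' → C and build the canonical LR(0) collection (I0 = CLOSURE({[C' → . C]}), then GOTO on every symbol after a dot until no new states appear). It has 14 states:
  I0: { [C → . b b], [C → . g A], [C → . g], [C' → . C] }  — shift
  I1: { [C' → C .] }  — accept
  I2: { [C → b . b] }  — shift
  I3: { [A → . g C], [A → . g c g], [A → . id], [A → . y id C], [C → g . A], [C → g .] }  — shift, reduce
  I4: { [C → g A .] }  — reduce
  I5: { [A → g . C], [A → g . c g], [C → . b b], [C → . g A], [C → . g] }  — shift
  I6: { [A → id .] }  — reduce
  I7: { [A → y . id C] }  — shift
  I8: { [A → y id . C], [C → . b b], [C → . g A], [C → . g] }  — shift
  I9: { [A → y id C .] }  — reduce
  I10: { [A → g C .] }  — reduce
  I11: { [A → g c . g] }  — shift
  I12: { [A → g c g .] }  — reduce
  I13: { [C → b b .] }  — reduce

No state contains more than one complete item.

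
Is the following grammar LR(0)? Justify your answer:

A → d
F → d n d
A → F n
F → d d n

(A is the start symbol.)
No. Shift-reduce conflict between [A → d .] and [F → d . d n]

Augment with A' → A and build the canonical LR(0) collection (I0 = CLOSURE({[A' → . A]}), then GOTO on every symbol after a dot until no new states appear). It has 9 states:
  I0: { [A → . F n], [A → . d], [A' → . A], [F → . d d n], [F → . d n d] }  — shift
  I1: { [A' → A .] }  — accept
  I2: { [A → F . n] }  — shift
  I3: { [A → d .], [F → d . d n], [F → d . n d] }  — shift, reduce
  I4: { [F → d d . n] }  — shift
  I5: { [F → d n . d] }  — shift
  I6: { [F → d n d .] }  — reduce
  I7: { [F → d d n .] }  — reduce
  I8: { [A → F n .] }  — reduce

Conflict in state I3:
  Shift-reduce conflict between [A → d .] and [F → d . d n]
So the grammar is NOT LR(0).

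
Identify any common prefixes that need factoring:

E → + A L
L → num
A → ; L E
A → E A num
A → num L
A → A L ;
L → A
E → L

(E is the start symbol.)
No, left-factoring is not needed

Left-factoring is needed when two productions for the same non-terminal
share a common prefix on the right-hand side.

Productions for E:
  E → + A L
  E → L
Productions for L:
  L → num
  L → A
Productions for A:
  A → ; L E
  A → E A num
  A → num L
  A → A L ;

No common prefixes found.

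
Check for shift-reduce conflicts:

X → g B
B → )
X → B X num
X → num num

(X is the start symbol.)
No shift-reduce conflicts

Augment with X' → X and build the canonical LR(0) collection (I0 = CLOSURE({[X' → . X]}), then GOTO on every symbol after a dot until no new states appear). It has 10 states:
  I0: { [B → . )], [X → . B X num], [X → . g B], [X → . num num], [X' → . X] }  — shift
  I1: { [B → ) .] }  — reduce
  I2: { [B → . )], [X → . B X num], [X → . g B], [X → . num num], [X → B . X num] }  — shift
  I3: { [X' → X .] }  — accept
  I4: { [B → . )], [X → g . B] }  — shift
  I5: { [X → num . num] }  — shift
  I6: { [X → num num .] }  — reduce
  I7: { [X → g B .] }  — reduce
  I8: { [X → B X . num] }  — shift
  I9: { [X → B X num .] }  — reduce

No state contains both a complete item and a shift item.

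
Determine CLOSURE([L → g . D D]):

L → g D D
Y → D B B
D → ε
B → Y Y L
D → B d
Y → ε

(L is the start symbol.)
{ [B → . Y Y L], [D → . B d], [D → .], [L → g . D D], [Y → . D B B], [Y → .] }

To compute CLOSURE, for each item [A → α.Bβ] where B is a non-terminal, add [B → .γ] for all productions B → γ; repeat for the newly added items until nothing changes.

Start with: [L → g . D D]
  [L → g . D D] has the dot before D: add [D → .], [D → . B d]
  [D → . B d] has the dot before B: add [B → . Y Y L]
  [B → . Y Y L] has the dot before Y: add [Y → . D B B], [Y → .]
No further items can be added.

CLOSURE = { [B → . Y Y L], [D → . B d], [D → .], [L → g . D D], [Y → . D B B], [Y → .] }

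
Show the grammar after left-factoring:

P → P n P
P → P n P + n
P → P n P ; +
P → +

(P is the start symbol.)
Left-factoring transforms A → αβ₁ | αβ₂ into A → αA' and A' → β₁ | β₂
(α is the longest common prefix among the alternatives). Repeat until
no nonterminal has two alternatives with a common prefix.

Round 1: P has alternatives sharing prefix 'P n P'. Introduce P': P → P n P P'
  Add: P' → ε
  Add: P' → + n
  Add: P' → ; +

No remaining common prefixes — done.

Resulting grammar:
P → P n P P'
P' → ε
P' → + n
P' → ; +
P → +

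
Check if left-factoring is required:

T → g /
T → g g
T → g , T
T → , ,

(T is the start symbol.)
Yes, T has productions with common prefix 'g'

Left-factoring is needed when two productions for the same non-terminal
share a common prefix on the right-hand side.

Productions for T:
  T → g /
  T → g g
  T → g , T
  T → , ,

Found common prefix 'g' in productions for T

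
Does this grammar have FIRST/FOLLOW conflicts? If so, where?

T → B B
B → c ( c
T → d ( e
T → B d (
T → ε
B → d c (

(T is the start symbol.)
A FIRST/FOLLOW conflict occurs when a non-terminal N has a nullable alternative N → β (β ⇒* ε) and another alternative N → α with FIRST(α) ∩ FOLLOW(N) ≠ ∅: on such a lookahead the parser cannot decide between expanding α and letting N vanish via β.

Nullable non-terminals: T.
FIRST sets used below: FIRST(B) = { 'c', 'd' }

T: nullable alternative(s) T → ε; FOLLOW(T) = { $ }
  T → B B: FIRST \ {ε} = { 'c', 'd' } — disjoint from FOLLOW(T)
  T → d ( e: FIRST \ {ε} = { 'd' } — disjoint from FOLLOW(T)
  T → B d (: FIRST \ {ε} = { 'c', 'd' } — disjoint from FOLLOW(T)
  T → ε: FIRST \ {ε} = { } — this is the only nullable alternative, skip

B has no nullable alternative, so no FIRST/FOLLOW check is needed there.

No FIRST/FOLLOW conflicts found.

Answer: No FIRST/FOLLOW conflicts.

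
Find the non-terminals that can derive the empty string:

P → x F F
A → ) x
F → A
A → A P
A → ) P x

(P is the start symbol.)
A non-terminal is nullable if it can derive ε (the empty string): either it has an ε-production, or it has a production whose right-hand side consists entirely of nullable non-terminals.

There are no ε-productions, so no non-terminal can derive ε.
No non-terminals are nullable.

Answer: None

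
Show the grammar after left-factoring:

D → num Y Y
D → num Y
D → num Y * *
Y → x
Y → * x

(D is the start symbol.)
D → num Y D'
D' → Y
D' → ε
D' → * *
Y → x
Y → * x

Left-factoring transforms A → αβ₁ | αβ₂ into A → αA' and A' → β₁ | β₂
(α is the longest common prefix among the alternatives). Repeat until
no nonterminal has two alternatives with a common prefix.

Round 1: D has alternatives sharing prefix 'num Y'. Introduce D': D → num Y D'
  Add: D' → Y
  Add: D' → ε
  Add: D' → * *

No remaining common prefixes — done.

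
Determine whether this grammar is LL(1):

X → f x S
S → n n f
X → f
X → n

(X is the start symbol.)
A grammar is LL(1) if for each non-terminal N with multiple productions, the predict sets of those productions are pairwise disjoint, where PREDICT(N → α) = (FIRST(α) \ {ε}) ∪ (FOLLOW(N) if α ⇒* ε).

For X:
  PREDICT(X → f x S) = { 'f' }
  PREDICT(X → f) = { 'f' }
  PREDICT(X → n) = { 'n' }
S has a single production, so nothing to check there.

Conflict found: Predict set conflict for X: { 'f' }
The grammar is NOT LL(1).

Answer: No. Predict set conflict for X: { 'f' }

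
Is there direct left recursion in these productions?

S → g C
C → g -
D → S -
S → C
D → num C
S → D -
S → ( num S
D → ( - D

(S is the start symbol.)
No direct left recursion

Direct left recursion occurs when N → N α for some non-terminal N (the right-hand side begins with the left-hand side itself).

S → g C: starts with g
C → g -: starts with g
D → S -: starts with S
S → C: starts with C
D → num C: starts with num
S → D -: starts with D
S → ( num S: starts with '('
D → ( - D: starts with '('

No direct left recursion found.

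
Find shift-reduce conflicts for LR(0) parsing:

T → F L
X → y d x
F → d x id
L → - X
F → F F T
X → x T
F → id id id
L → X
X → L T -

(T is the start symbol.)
A shift-reduce conflict occurs when an LR(0) state has both:
  - a complete (reduce) item [A → α .] (dot at the end), and
  - a shift item [B → β . c γ] (dot before a terminal).

Augment with T' → T and build the canonical LR(0) collection (I0 = CLOSURE({[T' → . T]}), then GOTO on every symbol after a dot until no new states appear). It has 24 states:
  I0: { [F → . F F T], [F → . d x id], [F → . id id id], [T → . F L], [T' → . T] }  — shift
  I1: { [F → . F F T], [F → . d x id], [F → . id id id], [F → F . F T], [L → . - X], [L → . X], [T → F . L], [X → . L T -], [X → . x T], [X → . y d x] }  — shift
  I2: { [T' → T .] }  — accept
  I3: { [F → d . x id] }  — shift
  I4: { [F → id . id id] }  — shift
  I5: { [F → id id . id] }  — shift
  I6: { [F → id id id .] }  — reduce
  I7: { [F → d x . id] }  — shift
  I8: { [F → d x id .] }  — reduce
  I9: { [L → - . X], [L → . - X], [L → . X], [X → . L T -], [X → . x T], [X → . y d x] }  — shift
  I10: { [F → . F F T], [F → . d x id], [F → . id id id], [F → F . F T], [F → F F . T], [T → . F L] }  — shift
  I11: { [F → . F F T], [F → . d x id], [F → . id id id], [T → . F L], [T → F L .], [X → L . T -] }  — shift, reduce
  I12: { [L → X .] }  — reduce
  I13: { [F → . F F T], [F → . d x id], [F → . id id id], [T → . F L], [X → x . T] }  — shift
  I14: { [X → y . d x] }  — shift
  I15: { [X → y d . x] }  — shift
  I16: { [X → y d x .] }  — reduce
  I17: { [X → x T .] }  — reduce
  I18: { [X → L T . -] }  — shift
  I19: { [X → L T - .] }  — reduce
  I20: { [F → . F F T], [F → . d x id], [F → . id id id], [F → F . F T], [F → F F . T], [L → . - X], [L → . X], [T → . F L], [T → F . L], [X → . L T -], [X → . x T], [X → . y d x] }  — shift
  I21: { [F → F F T .] }  — reduce
  I22: { [F → . F F T], [F → . d x id], [F → . id id id], [T → . F L], [X → L . T -] }  — shift
  I23: { [L → - X .], [L → X .] }  — 2 reduces

I11 contains reduce item [T → F L .] and shift items [F → . d x id], [F → . id id id] — shift-reduce conflict.

Answer: Yes — I11: [T → F L .] vs [F → . d x id]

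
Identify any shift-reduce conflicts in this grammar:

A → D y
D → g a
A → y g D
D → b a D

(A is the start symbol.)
A shift-reduce conflict occurs when an LR(0) state has both:
  - a complete (reduce) item [A → α .] (dot at the end), and
  - a shift item [B → β . c γ] (dot before a terminal).

Augment with A' → A and build the canonical LR(0) collection (I0 = CLOSURE({[A' → . A]}), then GOTO on every symbol after a dot until no new states appear). It has 12 states:
  I0: { [A → . D y], [A → . y g D], [A' → . A], [D → . b a D], [D → . g a] }  — shift
  I1: { [A' → A .] }  — accept
  I2: { [A → D . y] }  — shift
  I3: { [D → b . a D] }  — shift
  I4: { [D → g . a] }  — shift
  I5: { [A → y . g D] }  — shift
  I6: { [A → y g . D], [D → . b a D], [D → . g a] }  — shift
  I7: { [A → y g D .] }  — reduce
  I8: { [D → g a .] }  — reduce
  I9: { [D → . b a D], [D → . g a], [D → b a . D] }  — shift
  I10: { [D → b a D .] }  — reduce
  I11: { [A → D y .] }  — reduce

No state contains both a complete item and a shift item.

Answer: No shift-reduce conflicts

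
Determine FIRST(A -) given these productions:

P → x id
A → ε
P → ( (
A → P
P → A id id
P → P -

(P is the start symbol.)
FIRST sets of the non-terminals involved (from the grammar, by fixed-point iteration):
  FIRST(A) = { '(', 'id', 'x', ε }

To compute FIRST(A -), process the symbols left to right:
Symbol A is a non-terminal. Add FIRST(A) \ {ε} = { '(', 'id', 'x' }
A is nullable (ε ∈ FIRST(A)), continue to the next symbol.
Symbol - is a terminal. Add '-' and stop.
FIRST(A -) = { '(', '-', 'id', 'x' }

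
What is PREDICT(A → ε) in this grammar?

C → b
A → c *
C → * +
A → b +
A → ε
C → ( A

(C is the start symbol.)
{ $ }

PREDICT(A → ε) = (FIRST(RHS) \ {ε}) ∪ (FOLLOW(A) if ε ∈ FIRST(RHS), i.e. RHS ⇒* ε)
The right-hand side is ε (FIRST(ε) = { ε }), so the predict set is FOLLOW(A) = { $ }
PREDICT(A → ε) = { $ }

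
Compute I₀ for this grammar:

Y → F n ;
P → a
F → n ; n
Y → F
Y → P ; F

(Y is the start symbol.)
First, augment the grammar with Y' → Y
I₀ = CLOSURE({ [Y' → . Y] }):
  [Y' → . Y] has the dot before Y: add [Y → . F n ;], [Y → . F], [Y → . P ; F]
  [Y → . F n ;] has the dot before F: add [F → . n ; n]
  [Y → . P ; F] has the dot before P: add [P → . a]
No further items can be added.

I₀ = { [F → . n ; n], [P → . a], [Y → . F n ;], [Y → . F], [Y → . P ; F], [Y' → . Y] }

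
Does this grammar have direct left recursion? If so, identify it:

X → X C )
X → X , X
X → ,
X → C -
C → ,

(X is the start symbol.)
Yes, X is left-recursive

Direct left recursion occurs when N → N α for some non-terminal N (the right-hand side begins with the left-hand side itself).

X → X C ): LEFT RECURSIVE (starts with X)
X → X , X: LEFT RECURSIVE (starts with X)
X → ,: starts with ','
X → C -: starts with C
C → ,: starts with ','

The grammar has direct left recursion on: X.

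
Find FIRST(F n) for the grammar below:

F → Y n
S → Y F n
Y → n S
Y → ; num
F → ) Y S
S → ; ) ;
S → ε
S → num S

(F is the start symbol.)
{ ')', ';', 'n' }

FIRST sets of the non-terminals involved (from the grammar, by fixed-point iteration):
  FIRST(F) = { ')', ';', 'n' }

To compute FIRST(F n), process the symbols left to right:
Symbol F is a non-terminal. Add FIRST(F) \ {ε} = { ')', ';', 'n' }
F is not nullable (ε ∉ FIRST(F)), so stop here.
FIRST(F n) = { ')', ';', 'n' }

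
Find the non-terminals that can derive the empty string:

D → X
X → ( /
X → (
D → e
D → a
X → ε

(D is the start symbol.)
A non-terminal is nullable if it can derive ε (the empty string): either it has an ε-production, or it has a production whose right-hand side consists entirely of nullable non-terminals.

ε-productions: X → ε
So X is immediately nullable.
D → X: every symbol on the right is nullable, so D is nullable too.
Every non-terminal is now nullable.
Nullable = { 'D', 'X' }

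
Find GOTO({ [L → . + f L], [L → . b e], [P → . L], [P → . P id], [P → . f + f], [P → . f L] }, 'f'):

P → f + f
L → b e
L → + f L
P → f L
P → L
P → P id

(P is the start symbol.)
{ [L → . + f L], [L → . b e], [P → f . + f], [P → f . L] }

GOTO(I, 'f') = CLOSURE({ [A → αX.β] : [A → α.Xβ] ∈ I, X = 'f' })

Items with dot before 'f', with the dot advanced:
  [P → . f + f] → [P → f . + f]
  [P → . f L] → [P → f . L]
Closure of the advanced items:
  [P → f . L] has the dot before L: add [L → . b e], [L → . + f L]

GOTO = { [L → . + f L], [L → . b e], [P → f . + f], [P → f . L] }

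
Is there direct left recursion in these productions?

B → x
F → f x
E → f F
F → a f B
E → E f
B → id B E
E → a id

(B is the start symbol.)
Yes, E is left-recursive

B → x: starts with x
F → f x: starts with f
E → f F: starts with f
F → a f B: starts with a
E → E f: LEFT RECURSIVE (starts with E)
B → id B E: starts with id
E → a id: starts with a

The grammar has direct left recursion on: E.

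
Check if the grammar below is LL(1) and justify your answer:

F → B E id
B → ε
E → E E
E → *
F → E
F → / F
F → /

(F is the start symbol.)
A grammar is LL(1) if for each non-terminal N with multiple productions, the predict sets of those productions are pairwise disjoint, where PREDICT(N → α) = (FIRST(α) \ {ε}) ∪ (FOLLOW(N) if α ⇒* ε).

Relevant sets:
  FIRST(B) = { ε }
  FIRST(E) = { '*' }

For F:
  PREDICT(F → B E id) = { '*' }
  PREDICT(F → E) = { '*' }
  PREDICT(F → '/' F) = { '/' }
  PREDICT(F → '/') = { '/' }
For E:
  PREDICT(E → E E) = { '*' }
  PREDICT(E → '*') = { '*' }
B has a single production, so nothing to check there.

Conflict found: Predict set conflict for F: { '*' }
The grammar is NOT LL(1).

Answer: No. Predict set conflict for F: { '*' }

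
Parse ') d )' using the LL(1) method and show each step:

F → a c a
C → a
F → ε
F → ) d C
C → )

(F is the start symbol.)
Stack is shown with the top on the left.

Stack    Input    Action
------------------------
F $      ) d ) $  output F → ) d C
) d C $  ) d ) $  match ')'
d C $    d ) $    match 'd'
C $      ) $      output C → )
) $      ) $      match ')'
$        $        accept

The string is accepted.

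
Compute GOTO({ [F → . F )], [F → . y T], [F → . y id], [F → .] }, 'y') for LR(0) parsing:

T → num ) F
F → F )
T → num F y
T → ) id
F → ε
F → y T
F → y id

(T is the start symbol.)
GOTO(I, 'y') = CLOSURE({ [A → αX.β] : [A → α.Xβ] ∈ I, X = 'y' })

Items with dot before 'y', with the dot advanced:
  [F → . y T] → [F → y . T]
  [F → . y id] → [F → y . id]
Closure of the advanced items:
  [F → y . T] has the dot before T: add [T → . num ) F], [T → . num F y], [T → . ) id]

GOTO = { [F → y . T], [F → y . id], [T → . ) id], [T → . num ) F], [T → . num F y] }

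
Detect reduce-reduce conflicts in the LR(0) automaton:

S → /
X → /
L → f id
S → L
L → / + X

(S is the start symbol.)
A reduce-reduce conflict occurs when an LR(0) state has two complete items [A → α .] and [B → β .] — both call for a reduction, and with no lookahead the parser cannot choose between them.

Augment with S' → S and build the canonical LR(0) collection (I0 = CLOSURE({[S' → . S]}), then GOTO on every symbol after a dot until no new states appear). It has 9 states:
  I0: { [L → . / + X], [L → . f id], [S → . /], [S → . L], [S' → . S] }  — shift
  I1: { [L → / . + X], [S → / .] }  — shift, reduce
  I2: { [S → L .] }  — reduce
  I3: { [S' → S .] }  — accept
  I4: { [L → f . id] }  — shift
  I5: { [L → f id .] }  — reduce
  I6: { [L → / + . X], [X → . /] }  — shift
  I7: { [X → / .] }  — reduce
  I8: { [L → / + X .] }  — reduce

No state contains more than one complete item.

Answer: No reduce-reduce conflicts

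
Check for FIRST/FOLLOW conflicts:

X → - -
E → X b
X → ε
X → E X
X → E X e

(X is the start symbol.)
Yes. X → E X with FOLLOW(X) on { 'b' }; X → E X e with FOLLOW(X) on { 'b' }

Nullable non-terminals: X.
FIRST sets used below: FIRST(E) = { '-', 'b' }

X: nullable alternative(s) X → ε; FOLLOW(X) = { $, 'b', 'e' }
  X → - -: FIRST \ {ε} = { '-' } — disjoint from FOLLOW(X)
  X → ε: FIRST \ {ε} = { } — this is the only nullable alternative, skip
  X → E X: FIRST \ {ε} = { '-', 'b' } — overlaps FOLLOW(X) on { 'b' }: CONFLICT
  X → E X e: FIRST \ {ε} = { '-', 'b' } — overlaps FOLLOW(X) on { 'b' }: CONFLICT

E has no nullable alternative, so no FIRST/FOLLOW check is needed there.

So the grammar has 2 FIRST/FOLLOW conflicts (marked CONFLICT above).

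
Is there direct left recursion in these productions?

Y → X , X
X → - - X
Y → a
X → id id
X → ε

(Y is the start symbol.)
Direct left recursion occurs when N → N α for some non-terminal N (the right-hand side begins with the left-hand side itself).

Y → X , X: starts with X
X → - - X: starts with '-'
Y → a: starts with a
X → id id: starts with id
X → ε: starts with ε

No direct left recursion found.

Answer: No direct left recursion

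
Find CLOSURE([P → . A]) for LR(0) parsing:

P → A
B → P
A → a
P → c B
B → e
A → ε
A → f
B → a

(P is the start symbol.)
{ [A → . a], [A → . f], [A → .], [P → . A] }

To compute CLOSURE, for each item [A → α.Bβ] where B is a non-terminal, add [B → .γ] for all productions B → γ; repeat for the newly added items until nothing changes.

Start with: [P → . A]
  [P → . A] has the dot before A: add [A → . a], [A → .], [A → . f]
No further items can be added.

CLOSURE = { [A → . a], [A → . f], [A → .], [P → . A] }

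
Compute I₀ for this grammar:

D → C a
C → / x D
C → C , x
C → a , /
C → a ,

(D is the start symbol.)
{ [C → . / x D], [C → . C , x], [C → . a , /], [C → . a ,], [D → . C a], [D' → . D] }

First, augment the grammar with D' → D
I₀ = CLOSURE({ [D' → . D] }):
  [D' → . D] has the dot before D: add [D → . C a]
  [D → . C a] has the dot before C: add [C → . / x D], [C → . C , x], [C → . a , /], [C → . a ,]
No further items can be added.

I₀ = { [C → . / x D], [C → . C , x], [C → . a , /], [C → . a ,], [D → . C a], [D' → . D] }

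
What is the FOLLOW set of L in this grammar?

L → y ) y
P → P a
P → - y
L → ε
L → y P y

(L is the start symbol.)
{ $ }

To compute FOLLOW(L), find every occurrence of L on a right-hand side N → α L β: add FIRST(β) \ {ε}, and if β is empty or nullable also add FOLLOW(N). Iterate to a fixed point.

L is the start symbol, so $ ∈ FOLLOW(L).
L does not occur on any right-hand side.

Taking the union: FOLLOW(L) = { $ }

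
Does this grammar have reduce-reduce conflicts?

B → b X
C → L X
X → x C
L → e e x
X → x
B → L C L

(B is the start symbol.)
A reduce-reduce conflict occurs when an LR(0) state has two complete items [A → α .] and [B → β .] — both call for a reduction, and with no lookahead the parser cannot choose between them.

Augment with B' → B and build the canonical LR(0) collection (I0 = CLOSURE({[B' → . B]}), then GOTO on every symbol after a dot until no new states appear). It has 14 states:
  I0: { [B → . L C L], [B → . b X], [B' → . B], [L → . e e x] }  — shift
  I1: { [B' → B .] }  — accept
  I2: { [B → L . C L], [C → . L X], [L → . e e x] }  — shift
  I3: { [B → b . X], [X → . x C], [X → . x] }  — shift
  I4: { [L → e . e x] }  — shift
  I5: { [L → e e . x] }  — shift
  I6: { [L → e e x .] }  — reduce
  I7: { [B → b X .] }  — reduce
  I8: { [C → . L X], [L → . e e x], [X → x . C], [X → x .] }  — shift, reduce
  I9: { [X → x C .] }  — reduce
  I10: { [C → L . X], [X → . x C], [X → . x] }  — shift
  I11: { [C → L X .] }  — reduce
  I12: { [B → L C . L], [L → . e e x] }  — shift
  I13: { [B → L C L .] }  — reduce

No state contains more than one complete item.

Answer: No reduce-reduce conflicts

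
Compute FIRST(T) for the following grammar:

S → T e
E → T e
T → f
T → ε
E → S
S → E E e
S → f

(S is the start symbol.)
{ 'f', ε }

To compute FIRST(T), examine every production with T on the left-hand side, reading each right-hand side left to right until a non-nullable symbol is reached.

From T → f:
  - f is a terminal: add 'f' and stop
From T → ε:
  - ε-production, so ε ∈ FIRST(T)

Collecting: FIRST(T) = { 'f', ε }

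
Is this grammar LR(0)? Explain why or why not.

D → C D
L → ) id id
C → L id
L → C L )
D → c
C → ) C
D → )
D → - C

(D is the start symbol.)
Augment with D' → D and build the canonical LR(0) collection (I0 = CLOSURE({[D' → . D]}), then GOTO on every symbol after a dot until no new states appear). It has 17 states:
  I0: { [C → . ) C], [C → . L id], [D → . )], [D → . - C], [D → . C D], [D → . c], [D' → . D], [L → . ) id id], [L → . C L )] }  — shift
  I1: { [C → ) . C], [C → . ) C], [C → . L id], [D → ) .], [L → ) . id id], [L → . ) id id], [L → . C L )] }  — shift, reduce
  I2: { [C → . ) C], [C → . L id], [D → - . C], [L → . ) id id], [L → . C L )] }  — shift
  I3: { [C → . ) C], [C → . L id], [D → . )], [D → . - C], [D → . C D], [D → . c], [D → C . D], [L → . ) id id], [L → . C L )], [L → C . L )] }  — shift
  I4: { [D' → D .] }  — accept
  I5: { [C → L . id] }  — shift
  I6: { [D → c .] }  — reduce
  I7: { [C → L id .] }  — reduce
  I8: { [D → C D .] }  — reduce
  I9: { [C → L . id], [L → C L . )] }  — shift
  I10: { [L → C L ) .] }  — reduce
  I11: { [C → ) . C], [C → . ) C], [C → . L id], [L → ) . id id], [L → . ) id id], [L → . C L )] }  — shift
  I12: { [C → . ) C], [C → . L id], [D → - C .], [L → . ) id id], [L → . C L )], [L → C . L )] }  — shift, reduce
  I13: { [C → . ) C], [C → . L id], [L → . ) id id], [L → . C L )], [L → C . L )] }  — shift
  I14: { [C → ) C .], [C → . ) C], [C → . L id], [L → . ) id id], [L → . C L )], [L → C . L )] }  — shift, reduce
  I15: { [L → ) id . id] }  — shift
  I16: { [L → ) id id .] }  — reduce

Conflict in state I1:
  Shift-reduce conflict between [D → ) .] and [C → . ) C]
So the grammar is NOT LR(0).

Answer: No. Shift-reduce conflict between [D → ) .] and [C → . ) C]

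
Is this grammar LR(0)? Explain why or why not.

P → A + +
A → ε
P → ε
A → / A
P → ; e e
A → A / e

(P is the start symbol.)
A grammar is LR(0) if no state in the canonical LR(0) collection has:
  - both a shift item (dot before a terminal) and a complete item (shift-reduce conflict), or
  - two or more complete items (reduce-reduce conflict; the accept item [P' → P .] counts as a complete item here).

Augment with P' → P and build the canonical LR(0) collection (I0 = CLOSURE({[P' → . P]}), then GOTO on every symbol after a dot until no new states appear). It has 12 states:
  I0: { [A → . / A], [A → . A / e], [A → .], [P → . ; e e], [P → . A + +], [P → .], [P' → . P] }  — shift, 2 reduces
  I1: { [A → . / A], [A → . A / e], [A → .], [A → / . A] }  — shift, reduce
  I2: { [P → ; . e e] }  — shift
  I3: { [A → A . / e], [P → A . + +] }  — shift
  I4: { [P' → P .] }  — accept
  I5: { [P → A + . +] }  — shift
  I6: { [A → A / . e] }  — shift
  I7: { [A → A / e .] }  — reduce
  I8: { [P → A + + .] }  — reduce
  I9: { [P → ; e . e] }  — shift
  I10: { [P → ; e e .] }  — reduce
  I11: { [A → / A .], [A → A . / e] }  — shift, reduce

Conflict in state I0:
  Shift-reduce conflict between [A → .] and [A → . / A]
So the grammar is NOT LR(0).

Answer: No. Shift-reduce conflict between [A → .] and [A → . / A]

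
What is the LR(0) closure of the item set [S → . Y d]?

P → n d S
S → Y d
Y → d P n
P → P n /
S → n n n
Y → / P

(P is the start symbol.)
{ [S → . Y d], [Y → . / P], [Y → . d P n] }

To compute CLOSURE, for each item [A → α.Bβ] where B is a non-terminal, add [B → .γ] for all productions B → γ; repeat for the newly added items until nothing changes.

Start with: [S → . Y d]
  [S → . Y d] has the dot before Y: add [Y → . d P n], [Y → . / P]
No further items can be added.

CLOSURE = { [S → . Y d], [Y → . / P], [Y → . d P n] }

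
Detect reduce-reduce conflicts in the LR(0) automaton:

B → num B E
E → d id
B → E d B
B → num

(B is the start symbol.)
No reduce-reduce conflicts

Augment with B' → B and build the canonical LR(0) collection (I0 = CLOSURE({[B' → . B]}), then GOTO on every symbol after a dot until no new states appear). It has 10 states:
  I0: { [B → . E d B], [B → . num B E], [B → . num], [B' → . B], [E → . d id] }  — shift
  I1: { [B' → B .] }  — accept
  I2: { [B → E . d B] }  — shift
  I3: { [E → d . id] }  — shift
  I4: { [B → . E d B], [B → . num B E], [B → . num], [B → num . B E], [B → num .], [E → . d id] }  — shift, reduce
  I5: { [B → num B . E], [E → . d id] }  — shift
  I6: { [B → num B E .] }  — reduce
  I7: { [E → d id .] }  — reduce
  I8: { [B → . E d B], [B → . num B E], [B → . num], [B → E d . B], [E → . d id] }  — shift
  I9: { [B → E d B .] }  — reduce

No state contains more than one complete item.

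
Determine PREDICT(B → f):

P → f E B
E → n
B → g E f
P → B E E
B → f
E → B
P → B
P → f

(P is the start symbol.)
PREDICT(B → f) = (FIRST(RHS) \ {ε}) ∪ (FOLLOW(B) if ε ∈ FIRST(RHS), i.e. RHS ⇒* ε)
FIRST(f) = { 'f' }
ε ∉ FIRST(f), so FOLLOW(B) is not added.
PREDICT(B → f) = { 'f' }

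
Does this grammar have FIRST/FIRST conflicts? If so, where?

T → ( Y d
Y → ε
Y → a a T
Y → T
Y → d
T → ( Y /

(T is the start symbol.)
A FIRST/FIRST conflict occurs when two productions N → α and N → β for the same non-terminal have FIRST(α) ∩ FIRST(β) ≠ ∅ (with ε ∈ FIRST of a nullable right-hand side, so two nullable alternatives also conflict).

FIRST sets of the non-terminals at (or reachable through a nullable prefix from) the front of some alternative:
  FIRST(T) = { '(' }

Productions for T:
  T → ( Y d: FIRST = { '(' }
  T → ( Y /: FIRST = { '(' }
Productions for Y:
  Y → ε: FIRST = { ε }
  Y → a a T: FIRST = { 'a' }
  Y → T: FIRST = { '(' }
  Y → d: FIRST = { 'd' }

Conflict for T: T → ( Y d and T → ( Y /
  Overlap: { '(' }

Answer: Yes. T → '(' Y d / T → '(' Y '/' on { '(' }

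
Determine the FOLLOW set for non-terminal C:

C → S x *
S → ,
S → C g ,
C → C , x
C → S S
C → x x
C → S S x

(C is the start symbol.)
{ $, ',', 'g' }

C is the start symbol, so $ ∈ FOLLOW(C).
In S → C g ,: C is followed by g ',', add FIRST(g ',') \ {ε} = { 'g' }
In C → C , x: C is followed by ',' x, add FIRST(',' x) \ {ε} = { ',' }

Taking the union: FOLLOW(C) = { $, ',', 'g' }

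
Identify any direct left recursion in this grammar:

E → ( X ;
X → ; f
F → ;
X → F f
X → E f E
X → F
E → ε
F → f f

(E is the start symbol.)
E → ( X ;: starts with '('
X → ; f: starts with ';'
F → ;: starts with ';'
X → F f: starts with F
X → E f E: starts with E
X → F: starts with F
E → ε: starts with ε
F → f f: starts with f

No direct left recursion found.

Answer: No direct left recursion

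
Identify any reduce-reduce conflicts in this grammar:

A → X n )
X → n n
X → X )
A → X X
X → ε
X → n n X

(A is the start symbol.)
Augment with A' → A and build the canonical LR(0) collection (I0 = CLOSURE({[A' → . A]}), then GOTO on every symbol after a dot until no new states appear). It has 10 states:
  I0: { [A → . X X], [A → . X n )], [A' → . A], [X → . X )], [X → . n n X], [X → . n n], [X → .] }  — shift, reduce
  I1: { [A' → A .] }  — accept
  I2: { [A → X . X], [A → X . n )], [X → . X )], [X → . n n X], [X → . n n], [X → .], [X → X . )] }  — shift, reduce
  I3: { [X → n . n X], [X → n . n] }  — shift
  I4: { [X → . X )], [X → . n n X], [X → . n n], [X → .], [X → n n . X], [X → n n .] }  — shift, 2 reduces
  I5: { [X → X . )], [X → n n X .] }  — shift, reduce
  I6: { [X → X ) .] }  — reduce
  I7: { [A → X X .], [X → X . )] }  — shift, reduce
  I8: { [A → X n . )], [X → n . n X], [X → n . n] }  — shift
  I9: { [A → X n ) .] }  — reduce

I4 contains complete items [X → .], [X → n n .] — reduce-reduce conflict.

Answer: Yes — I4: [X → .] vs [X → n n .]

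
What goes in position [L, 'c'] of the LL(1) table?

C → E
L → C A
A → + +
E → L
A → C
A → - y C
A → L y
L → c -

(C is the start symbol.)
To find M[L, 'c'], we find productions for L where 'c' is in the predict set (PREDICT(N → α) = (FIRST(α) \ {ε}) ∪ (FOLLOW(N) if α ⇒* ε)).

Relevant sets:
  FIRST(C) = { 'c' }

L → C A: PREDICT = { 'c' }
  'c' is in predict set, so this production goes in M[L, 'c']
L → c -: PREDICT = { 'c' }
  'c' is in predict set, so this production goes in M[L, 'c']

M[L, 'c'] = L → C A, L → c -  (a multiply-defined cell — the grammar is not LL(1))

Answer: L → C A, L → c -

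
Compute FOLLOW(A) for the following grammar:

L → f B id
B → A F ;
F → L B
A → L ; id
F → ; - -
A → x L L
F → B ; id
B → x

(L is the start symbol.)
{ ';', 'f', 'x' }

In B → A F ;: A is followed by F ';', add FIRST(F ';') \ {ε} = { ';', 'f', 'x' }

Taking the union: FOLLOW(A) = { ';', 'f', 'x' }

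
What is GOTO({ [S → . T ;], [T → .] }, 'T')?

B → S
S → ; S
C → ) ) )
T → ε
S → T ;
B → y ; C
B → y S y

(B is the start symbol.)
{ [S → T . ;] }

GOTO(I, 'T') = CLOSURE({ [A → αX.β] : [A → α.Xβ] ∈ I, X = 'T' })

Items with dot before 'T', with the dot advanced:
  [S → . T ;] → [S → T . ;]
Closure adds nothing (no advanced item has the dot before a non-terminal).

GOTO = { [S → T . ;] }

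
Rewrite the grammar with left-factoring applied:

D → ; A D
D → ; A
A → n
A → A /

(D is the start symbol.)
D → ; A D'
D' → D
D' → ε
A → n
A → A /

Left-factoring transforms A → αβ₁ | αβ₂ into A → αA' and A' → β₁ | β₂
(α is the longest common prefix among the alternatives). Repeat until
no nonterminal has two alternatives with a common prefix.

Round 1: D has alternatives sharing prefix '; A'. Introduce D': D → ; A D'
  Add: D' → D
  Add: D' → ε

No remaining common prefixes — done.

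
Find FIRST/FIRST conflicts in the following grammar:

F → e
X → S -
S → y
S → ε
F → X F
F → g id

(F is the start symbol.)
A FIRST/FIRST conflict occurs when two productions N → α and N → β for the same non-terminal have FIRST(α) ∩ FIRST(β) ≠ ∅ (with ε ∈ FIRST of a nullable right-hand side, so two nullable alternatives also conflict).

FIRST sets of the non-terminals at (or reachable through a nullable prefix from) the front of some alternative:
  FIRST(X) = { '-', 'y' }

Productions for F:
  F → e: FIRST = { 'e' }
  F → X F: FIRST = { '-', 'y' }
  F → g id: FIRST = { 'g' }
Productions for S:
  S → y: FIRST = { 'y' }
  S → ε: FIRST = { ε }
X has only one production, so no FIRST/FIRST conflict is possible there.

All alternatives of each non-terminal have pairwise disjoint FIRST sets.

Answer: No FIRST/FIRST conflicts.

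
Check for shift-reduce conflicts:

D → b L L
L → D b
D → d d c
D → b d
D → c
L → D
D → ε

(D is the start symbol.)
A shift-reduce conflict occurs when an LR(0) state has both:
  - a complete (reduce) item [A → α .] (dot at the end), and
  - a shift item [B → β . c γ] (dot before a terminal).

Augment with D' → D and build the canonical LR(0) collection (I0 = CLOSURE({[D' → . D]}), then GOTO on every symbol after a dot until no new states appear). It has 12 states:
  I0: { [D → . b L L], [D → . b d], [D → . c], [D → . d d c], [D → .], [D' → . D] }  — shift, reduce
  I1: { [D' → D .] }  — accept
  I2: { [D → . b L L], [D → . b d], [D → . c], [D → . d d c], [D → .], [D → b . L L], [D → b . d], [L → . D b], [L → . D] }  — shift, reduce
  I3: { [D → c .] }  — reduce
  I4: { [D → d . d c] }  — shift
  I5: { [D → d d . c] }  — shift
  I6: { [D → d d c .] }  — reduce
  I7: { [L → D . b], [L → D .] }  — shift, reduce
  I8: { [D → . b L L], [D → . b d], [D → . c], [D → . d d c], [D → .], [D → b L . L], [L → . D b], [L → . D] }  — shift, reduce
  I9: { [D → b d .], [D → d . d c] }  — shift, reduce
  I10: { [D → b L L .] }  — reduce
  I11: { [L → D b .] }  — reduce

I0 contains reduce item [D → .] and shift items [D → . b L L], [D → . b d], [D → . c], [D → . d d c] — shift-reduce conflict.
I2 contains reduce item [D → .] and shift items [D → . b L L], [D → . b d], [D → b . d], [D → . c], [D → . d d c] — shift-reduce conflict.
I7 contains reduce item [L → D .] and shift item [L → D . b] — shift-reduce conflict.
I8 contains reduce item [D → .] and shift items [D → . b L L], [D → . b d], [D → . c], [D → . d d c] — shift-reduce conflict.
I9 contains reduce item [D → b d .] and shift item [D → d . d c] — shift-reduce conflict.

Answer: Yes — I0: [D → .] vs [D → . b L L]; I2: [D → .] vs [D → . b L L]; I7: [L → D .] vs [L → D . b]; I8: [D → .] vs [D → . b L L]; I9: [D → b d .] vs [D → d . d c]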